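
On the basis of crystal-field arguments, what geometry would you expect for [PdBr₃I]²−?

Summing ligand charges against the −2 overall charge gives an oxidation state of +2 for palladium.
Pd sits in group 10, so the d-electron count is 10 − 2 = 8.
With 4 monodentate ligands the coordination number is 4.
A 4d d⁸ ion has a large crystal-field splitting; square planar leaves the high-energy d_{x²−y²} orbital empty and maximises CFSE.

square planar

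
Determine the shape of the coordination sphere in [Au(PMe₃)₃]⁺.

trigonal planar

Ligand charges: trimethylphosphine is neutral. With an overall charge of +1 the gold centre must be in the +1 oxidation state.
Gold is a group-11 element; Au(I) is therefore d¹⁰.
Coordination number: 3.
Three ligands around a d¹⁰ centre minimise repulsion in a trigonal-planar arrangement.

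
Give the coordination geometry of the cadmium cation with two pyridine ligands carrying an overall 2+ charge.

linear

Pyridine is neutral; balancing the +2 overall charge requires Cd(II).
Group 12 minus oxidation state 2 gives a d¹⁰ configuration.
Coordination number: 2.
A d¹⁰ ion with only two ligands adopts a linear arrangement (sp hybridisation; no CFSE preference).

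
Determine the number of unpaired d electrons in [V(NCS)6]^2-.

1 unpaired electron

Each isothiocyanate is −1; balancing the −2 overall charge requires V(IV).
Vanadium is a group-5 element; V(IV) is therefore d¹.
In an octahedral field the d¹ configuration is t₂g¹e_g⁰ (only one arrangement possible), giving 1 unpaired electron.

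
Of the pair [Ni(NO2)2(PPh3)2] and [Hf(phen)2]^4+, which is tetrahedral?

[Hf(phen)2]^4+

For [Ni(NO2)2(PPh3)2]: Summing ligand charges against the 0 overall charge gives an oxidation state of +2 for nickel. Group 10 minus oxidation state 2 gives a d⁸ configuration. Nitro (N-bound nitrite) and triphenylphosphine are strong-field ligands (high in the spectrochemical series). A 3d d⁸ ion with strong-field ligands gains enough CFSE to favour square planar over tetrahedral. → square planar.
For [Hf(phen)2]^4+: Summing ligand charges against the +4 overall charge gives an oxidation state of +4 for hafnium. Group 4 minus oxidation state 4 gives a d⁰ configuration. A d⁰ ion has no crystal-field stabilisation preference between square planar and tetrahedral, so four ligands adopt the sterically favoured tetrahedral geometry. → tetrahedral.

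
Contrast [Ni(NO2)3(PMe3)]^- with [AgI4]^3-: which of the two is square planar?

For [Ni(NO2)3(PMe3)]^-: Summing ligand charges against the −1 overall charge gives an oxidation state of +2 for nickel. Nickel is a group-10 element; Ni(II) is therefore d⁸. Nitro (N-bound nitrite) and trimethylphosphine are strong-field ligands (high in the spectrochemical series). A 3d d⁸ ion with strong-field ligands gains enough CFSE to favour square planar over tetrahedral. → square planar.
For [AgI4]^3-: Each iodide is −1; balancing the −3 overall charge requires Ag(I). Ag sits in group 11, so the d-electron count is 11 − 1 = 10. A d¹⁰ ion has no crystal-field stabilisation preference between square planar and tetrahedral, so four ligands adopt the sterically favoured tetrahedral geometry. → tetrahedral.

[Ni(NO2)3(PMe3)]^-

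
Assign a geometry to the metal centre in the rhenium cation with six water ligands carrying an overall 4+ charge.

octahedral

Summing ligand charges against the +4 overall charge gives an oxidation state of +4 for rhenium.
Rhenium is a group-7 element; Re(IV) is therefore d³.
Coordination number: 6.
Six donors around a single metal centre give an octahedral coordination sphere.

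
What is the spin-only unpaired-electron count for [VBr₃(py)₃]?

2 unpaired electrons

Ligand charges: each bromide is −1; pyridine is neutral. With an overall charge of 0 the vanadium centre must be in the +3 oxidation state.
Group 5 minus oxidation state 3 gives a d² configuration.
In an octahedral field the d² configuration is t₂g²e_g⁰ (only one arrangement possible), giving 2 unpaired electrons.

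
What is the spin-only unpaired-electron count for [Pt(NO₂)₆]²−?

0 unpaired electrons

Each nitro (N-bound nitrite) is −1; balancing the −2 overall charge requires Pt(IV).
Group 10 minus oxidation state 4 gives a d⁶ configuration.
The spin state decides the count: a 5d ion has a large Δₒ and is invariably low-spin.
An octahedral low-spin d⁶ ion is t₂g⁶e_g⁰, giving 0 unpaired electrons.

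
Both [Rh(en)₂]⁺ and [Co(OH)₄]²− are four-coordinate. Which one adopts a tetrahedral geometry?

For [Rh(en)₂]⁺: Summing ligand charges against the +1 overall charge gives an oxidation state of +1 for rhodium. Rhodium is a group-9 element; Rh(I) is therefore d⁸. A 4d d⁸ ion has a large crystal-field splitting; square planar leaves the high-energy d_{x²−y²} orbital empty and maximises CFSE. → square planar.
For [Co(OH)₄]²−: Summing ligand charges against the −2 overall charge gives an oxidation state of +2 for cobalt. Cobalt is a group-9 element; Co(II) is therefore d⁷. For a high-spin 3d d⁷ ion with weak-field ligands the small Δₜ gives little square-planar CFSE advantage, so four ligands adopt the sterically favoured tetrahedral geometry. → tetrahedral.

[Co(OH)₄]²−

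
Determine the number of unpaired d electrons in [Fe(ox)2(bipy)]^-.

5 unpaired electrons

Summing ligand charges against the −1 overall charge gives an oxidation state of +3 for iron.
Iron is a group-8 element; Fe(III) is therefore d⁵.
Counting donor atoms: 2×oxalate (bidentate) → 4 donors; 1×2,2′-bipyridine (bidentate) → 2 donors. Coordination number = 6.
The spin state decides the count: Oxalate is a weak-field ligand for a first-row metal, so the complex is high-spin.
An octahedral high-spin d⁵ ion is t₂g³e_g², giving 5 unpaired electrons.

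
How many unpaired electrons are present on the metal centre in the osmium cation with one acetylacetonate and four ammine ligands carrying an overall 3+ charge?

Ligand charges: each acetylacetonate is −1; ammonia is neutral. With an overall charge of +3 the osmium centre must be in the +4 oxidation state.
Os sits in group 8, so the d-electron count is 8 − 4 = 4.
Counting donor atoms: 1×acetylacetonate (bidentate) → 2 donors; 4×ammonia (monodentate) → 4 donors. Coordination number = 6.
The spin state decides the count: a 5d ion has a large Δₒ and is invariably low-spin.
An octahedral low-spin d⁴ ion is t₂g⁴e_g⁰, giving 2 unpaired electrons.

2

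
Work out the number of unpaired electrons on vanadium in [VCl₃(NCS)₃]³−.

2 unpaired electrons

Each chloride is −1; each isothiocyanate is −1; balancing the −3 overall charge requires V(III).
Group 5 minus oxidation state 3 gives a d² configuration.
In an octahedral field the d² configuration is t₂g²e_g⁰ (only one arrangement possible), giving 2 unpaired electrons.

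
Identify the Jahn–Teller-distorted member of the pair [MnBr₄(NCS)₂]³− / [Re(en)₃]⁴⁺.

[MnBr₄(NCS)₂]³−

[MnBr₄(NCS)₂]³−: Ligand charges: each bromide is −1; each isothiocyanate is −1. With an overall charge of −3 the manganese centre must be in the +3 oxidation state. Manganese is a group-7 element; Mn(III) is therefore d⁴. Bromide and isothiocyanate are weak-field ligands for a first-row metal, so the complex is high-spin. The t₂g³e_g¹ (high-spin) configuration has an unevenly filled e_g set; the Jahn–Teller theorem predicts a tetragonal distortion (typically axial elongation) to lift the degeneracy.
[Re(en)₃]⁴⁺: Summing ligand charges against the +4 overall charge gives an oxidation state of +4 for rhenium. Group 7 minus oxidation state 4 gives a d³ configuration. The d³ configuration leaves the e_g set evenly filled (or empty) — no strong Jahn–Teller driving force.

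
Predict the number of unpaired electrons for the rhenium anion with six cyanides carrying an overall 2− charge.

Summing ligand charges against the −2 overall charge gives an oxidation state of +4 for rhenium.
Rhenium is a group-7 element; Re(IV) is therefore d³.
In an octahedral field the d³ configuration is t₂g³e_g⁰ (only one arrangement possible), giving 3 unpaired electrons.

3 unpaired electrons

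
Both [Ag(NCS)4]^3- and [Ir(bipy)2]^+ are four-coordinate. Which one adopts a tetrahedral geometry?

For [Ag(NCS)4]^3-: Ligand charges: each isothiocyanate is −1. With an overall charge of −3 the silver centre must be in the +1 oxidation state. Group 11 minus oxidation state 1 gives a d¹⁰ configuration. A d¹⁰ ion has no crystal-field stabilisation preference between square planar and tetrahedral, so four ligands adopt the sterically favoured tetrahedral geometry. → tetrahedral.
For [Ir(bipy)2]^+: Ligand charges: 2,2′-bipyridine is neutral. With an overall charge of +1 the iridium centre must be in the +1 oxidation state. Ir sits in group 9, so the d-electron count is 9 − 1 = 8. A 5d d⁸ ion has a large crystal-field splitting; square planar leaves the high-energy d_{x²−y²} orbital empty and maximises CFSE. → square planar.

[Ag(NCS)4]^3-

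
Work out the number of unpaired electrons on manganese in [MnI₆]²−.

Ligand charges: each iodide is −1. With an overall charge of −2 the manganese centre must be in the +4 oxidation state.
Manganese is a group-7 element; Mn(IV) is therefore d³.
In an octahedral field the d³ configuration is t₂g³e_g⁰ (only one arrangement possible), giving 3 unpaired electrons.

3 unpaired electrons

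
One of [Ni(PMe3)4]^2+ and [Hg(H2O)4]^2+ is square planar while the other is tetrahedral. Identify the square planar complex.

[Ni(PMe3)4]^2+

For [Ni(PMe3)4]^2+: Summing ligand charges against the +2 overall charge gives an oxidation state of +2 for nickel. Group 10 minus oxidation state 2 gives a d⁸ configuration. Trimethylphosphine is a strong-field ligand (high in the spectrochemical series). A 3d d⁸ ion with strong-field ligands gains enough CFSE to favour square planar over tetrahedral. → square planar.
For [Hg(H2O)4]^2+: Ligand charges: water is neutral. With an overall charge of +2 the mercury centre must be in the +2 oxidation state. Hg sits in group 12, so the d-electron count is 12 − 2 = 10. A d¹⁰ ion has no crystal-field stabilisation preference between square planar and tetrahedral, so four ligands adopt the sterically favoured tetrahedral geometry. → tetrahedral.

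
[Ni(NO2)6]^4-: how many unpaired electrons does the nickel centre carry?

2

Each nitro (N-bound nitrite) is −1; balancing the −4 overall charge requires Ni(II).
Ni sits in group 10, so the d-electron count is 10 − 2 = 8.
In an octahedral field the d⁸ configuration is t₂g⁶e_g² (only one arrangement possible), giving 2 unpaired electrons.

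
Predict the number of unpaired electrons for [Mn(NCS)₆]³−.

Ligand charges: each isothiocyanate is −1. With an overall charge of −3 the manganese centre must be in the +3 oxidation state.
Group 7 minus oxidation state 3 gives a d⁴ configuration.
The spin state decides the count: Isothiocyanate is a weak-field ligand for a first-row metal, so the complex is high-spin.
An octahedral high-spin d⁴ ion is t₂g³e_g¹, giving 4 unpaired electrons.

4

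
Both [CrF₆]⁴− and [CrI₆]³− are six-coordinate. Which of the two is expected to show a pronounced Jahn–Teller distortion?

[CrF₆]⁴−: Ligand charges: each fluoride is −1. With an overall charge of −4 the chromium centre must be in the +2 oxidation state. Group 6 minus oxidation state 2 gives a d⁴ configuration. Fluoride is a weak-field ligand for a first-row metal, so the complex is high-spin. The t₂g³e_g¹ (high-spin) configuration has an unevenly filled e_g set; the Jahn–Teller theorem predicts a tetragonal distortion (typically axial elongation) to lift the degeneracy.
[CrI₆]³−: Summing ligand charges against the −3 overall charge gives an oxidation state of +3 for chromium. Chromium is a group-6 element; Cr(III) is therefore d³. The d³ configuration leaves the e_g set evenly filled (or empty) — no strong Jahn–Teller driving force.

[CrF₆]⁴−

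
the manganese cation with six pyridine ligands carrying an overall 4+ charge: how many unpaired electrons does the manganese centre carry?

Ligand charges: pyridine is neutral. With an overall charge of +4 the manganese centre must be in the +4 oxidation state.
Mn sits in group 7, so the d-electron count is 7 − 4 = 3.
In an octahedral field the d³ configuration is t₂g³e_g⁰ (only one arrangement possible), giving 3 unpaired electrons.

3 unpaired electrons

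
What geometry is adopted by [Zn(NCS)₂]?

linear

Each isothiocyanate is −1; balancing the 0 overall charge requires Zn(II).
Group 12 minus oxidation state 2 gives a d¹⁰ configuration.
Coordination number: 2.
A d¹⁰ ion with only two ligands adopts a linear arrangement (sp hybridisation; no CFSE preference).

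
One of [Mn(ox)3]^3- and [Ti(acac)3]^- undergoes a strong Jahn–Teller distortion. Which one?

[Mn(ox)3]^3-

[Mn(ox)3]^3-: Ligand charges: each oxalate is −2. With an overall charge of −3 the manganese centre must be in the +3 oxidation state. Mn sits in group 7, so the d-electron count is 7 − 3 = 4. Oxalate is a weak-field ligand for a first-row metal, so the complex is high-spin. The t₂g³e_g¹ (high-spin) configuration has an unevenly filled e_g set; the Jahn–Teller theorem predicts a tetragonal distortion (typically axial elongation) to lift the degeneracy.
[Ti(acac)3]^-: Summing ligand charges against the −1 overall charge gives an oxidation state of +2 for titanium. Group 4 minus oxidation state 2 gives a d² configuration. The d² configuration leaves the e_g set evenly filled (or empty) — no strong Jahn–Teller driving force.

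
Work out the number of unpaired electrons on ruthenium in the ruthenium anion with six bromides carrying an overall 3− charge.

1

Each bromide is −1; balancing the −3 overall charge requires Ru(III).
Group 8 minus oxidation state 3 gives a d⁵ configuration.
The spin state decides the count: a 4d ion has a large Δₒ and is invariably low-spin.
An octahedral low-spin d⁵ ion is t₂g⁵e_g⁰, giving 1 unpaired electron.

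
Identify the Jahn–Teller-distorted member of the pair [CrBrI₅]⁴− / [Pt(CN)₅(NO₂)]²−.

[CrBrI₅]⁴−: Summing ligand charges against the −4 overall charge gives an oxidation state of +2 for chromium. Group 6 minus oxidation state 2 gives a d⁴ configuration. Bromide and iodide are weak-field ligands for a first-row metal, so the complex is high-spin. The t₂g³e_g¹ (high-spin) configuration has an unevenly filled e_g set; the Jahn–Teller theorem predicts a tetragonal distortion (typically axial elongation) to lift the degeneracy.
[Pt(CN)₅(NO₂)]²−: Summing ligand charges against the −2 overall charge gives an oxidation state of +4 for platinum. Pt sits in group 10, so the d-electron count is 10 − 4 = 6. A 5d ion has a large Δₒ and is invariably low-spin. The d⁶ configuration leaves the e_g set evenly filled (or empty) — no strong Jahn–Teller driving force.

[CrBrI₅]⁴−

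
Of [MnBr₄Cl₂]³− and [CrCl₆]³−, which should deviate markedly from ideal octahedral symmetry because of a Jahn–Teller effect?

[MnBr₄Cl₂]³−: Ligand charges: each bromide is −1; each chloride is −1. With an overall charge of −3 the manganese centre must be in the +3 oxidation state. Manganese is a group-7 element; Mn(III) is therefore d⁴. Bromide and chloride are weak-field ligands for a first-row metal, so the complex is high-spin. The t₂g³e_g¹ (high-spin) configuration has an unevenly filled e_g set; the Jahn–Teller theorem predicts a tetragonal distortion (typically axial elongation) to lift the degeneracy.
[CrCl₆]³−: Each chloride is −1; balancing the −3 overall charge requires Cr(III). Group 6 minus oxidation state 3 gives a d³ configuration. The d³ configuration leaves the e_g set evenly filled (or empty) — no strong Jahn–Teller driving force.

[MnBr₄Cl₂]³−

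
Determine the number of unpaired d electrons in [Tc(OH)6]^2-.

Ligand charges: each hydroxide is −1. With an overall charge of −2 the technetium centre must be in the +4 oxidation state.
Group 7 minus oxidation state 4 gives a d³ configuration.
In an octahedral field the d³ configuration is t₂g³e_g⁰ (only one arrangement possible), giving 3 unpaired electrons.

3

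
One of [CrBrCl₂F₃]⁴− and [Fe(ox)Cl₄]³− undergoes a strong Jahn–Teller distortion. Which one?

[CrBrCl₂F₃]⁴−: Each bromide is −1; each chloride is −1; each fluoride is −1; balancing the −4 overall charge requires Cr(II). Cr sits in group 6, so the d-electron count is 6 − 2 = 4. Bromide, chloride, and fluoride are weak-field ligands for a first-row metal, so the complex is high-spin. The t₂g³e_g¹ (high-spin) configuration has an unevenly filled e_g set; the Jahn–Teller theorem predicts a tetragonal distortion (typically axial elongation) to lift the degeneracy.
[Fe(ox)Cl₄]³−: Summing ligand charges against the −3 overall charge gives an oxidation state of +3 for iron. Iron is a group-8 element; Fe(III) is therefore d⁵. Chloride and oxalate are weak-field ligands for a first-row metal, so the complex is high-spin. The d⁵ configuration leaves the e_g set evenly filled (or empty) — no strong Jahn–Teller driving force.

[CrBrCl₂F₃]⁴−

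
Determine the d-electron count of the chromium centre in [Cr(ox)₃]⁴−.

Summing ligand charges against the −4 overall charge gives an oxidation state of +2 for chromium.
Group 6 minus oxidation state 2 gives a d⁴ configuration.

d⁴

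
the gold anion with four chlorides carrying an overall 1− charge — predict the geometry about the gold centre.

Ligand charges: each chloride is −1. With an overall charge of −1 the gold centre must be in the +3 oxidation state.
Gold is a group-11 element; Au(III) is therefore d⁸.
Coordination number: 4.
A 5d d⁸ ion has a large crystal-field splitting; square planar leaves the high-energy d_{x²−y²} orbital empty and maximises CFSE.

square planar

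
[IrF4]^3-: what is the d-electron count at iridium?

Ligand charges: each fluoride is −1. With an overall charge of −3 the iridium centre must be in the +1 oxidation state.
Iridium is a group-9 element; Ir(I) is therefore d⁸.

d8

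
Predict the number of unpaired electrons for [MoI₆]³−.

Each iodide is −1; balancing the −3 overall charge requires Mo(III).
Molybdenum is a group-6 element; Mo(III) is therefore d³.
In an octahedral field the d³ configuration is t₂g³e_g⁰ (only one arrangement possible), giving 3 unpaired electrons.

3 unpaired electrons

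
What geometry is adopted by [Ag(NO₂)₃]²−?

Summing ligand charges against the −2 overall charge gives an oxidation state of +1 for silver.
Silver is a group-11 element; Ag(I) is therefore d¹⁰.
With 3 monodentate ligands the coordination number is 3.
Three ligands around a d¹⁰ centre minimise repulsion in a trigonal-planar arrangement.

trigonal planar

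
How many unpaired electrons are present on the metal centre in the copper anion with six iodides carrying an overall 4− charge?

1

Ligand charges: each iodide is −1. With an overall charge of −4 the copper centre must be in the +2 oxidation state.
Group 11 minus oxidation state 2 gives a d⁹ configuration.
In an octahedral field the d⁹ configuration is t₂g⁶e_g³ (only one arrangement possible), giving 1 unpaired electron.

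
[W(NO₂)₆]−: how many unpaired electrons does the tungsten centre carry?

1

Summing ligand charges against the −1 overall charge gives an oxidation state of +5 for tungsten.
Group 6 minus oxidation state 5 gives a d¹ configuration.
In an octahedral field the d¹ configuration is t₂g¹e_g⁰ (only one arrangement possible), giving 1 unpaired electron.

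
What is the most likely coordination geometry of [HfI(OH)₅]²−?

Ligand charges: each iodide is −1; each hydroxide is −1. With an overall charge of −2 the hafnium centre must be in the +4 oxidation state.
Hafnium is a group-4 element; Hf(IV) is therefore d⁰.
Coordination number: 6.
Six donors around a single metal centre give an octahedral coordination sphere.

octahedral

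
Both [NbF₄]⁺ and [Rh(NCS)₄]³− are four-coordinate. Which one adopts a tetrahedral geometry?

For [NbF₄]⁺: Summing ligand charges against the +1 overall charge gives an oxidation state of +5 for niobium. Group 5 minus oxidation state 5 gives a d⁰ configuration. A d⁰ ion has no crystal-field stabilisation preference between square planar and tetrahedral, so four ligands adopt the sterically favoured tetrahedral geometry. → tetrahedral.
For [Rh(NCS)₄]³−: Ligand charges: each isothiocyanate is −1. With an overall charge of −3 the rhodium centre must be in the +1 oxidation state. Group 9 minus oxidation state 1 gives a d⁸ configuration. A 4d d⁸ ion has a large crystal-field splitting; square planar leaves the high-energy d_{x²−y²} orbital empty and maximises CFSE. → square planar.

[NbF₄]⁺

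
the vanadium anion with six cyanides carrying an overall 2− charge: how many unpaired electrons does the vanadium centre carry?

1 unpaired electron

Ligand charges: each cyanide is −1. With an overall charge of −2 the vanadium centre must be in the +4 oxidation state.
Vanadium is a group-5 element; V(IV) is therefore d¹.
In an octahedral field the d¹ configuration is t₂g¹e_g⁰ (only one arrangement possible), giving 1 unpaired electron.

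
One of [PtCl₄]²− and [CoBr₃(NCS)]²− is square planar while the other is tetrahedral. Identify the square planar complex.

For [PtCl₄]²−: Each chloride is −1; balancing the −2 overall charge requires Pt(II). Pt sits in group 10, so the d-electron count is 10 − 2 = 8. A 5d d⁸ ion has a large crystal-field splitting; square planar leaves the high-energy d_{x²−y²} orbital empty and maximises CFSE. → square planar.
For [CoBr₃(NCS)]²−: Summing ligand charges against the −2 overall charge gives an oxidation state of +2 for cobalt. Cobalt is a group-9 element; Co(II) is therefore d⁷. For a high-spin 3d d⁷ ion with weak-field ligands the small Δₜ gives little square-planar CFSE advantage, so four ligands adopt the sterically favoured tetrahedral geometry. → tetrahedral.

[PtCl₄]²−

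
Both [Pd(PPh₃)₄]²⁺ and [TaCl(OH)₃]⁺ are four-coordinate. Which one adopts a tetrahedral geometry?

[TaCl(OH)₃]⁺

For [Pd(PPh₃)₄]²⁺: Summing ligand charges against the +2 overall charge gives an oxidation state of +2 for palladium. Palladium is a group-10 element; Pd(II) is therefore d⁸. A 4d d⁸ ion has a large crystal-field splitting; square planar leaves the high-energy d_{x²−y²} orbital empty and maximises CFSE. → square planar.
For [TaCl(OH)₃]⁺: Summing ligand charges against the +1 overall charge gives an oxidation state of +5 for tantalum. Group 5 minus oxidation state 5 gives a d⁰ configuration. A d⁰ ion has no crystal-field stabilisation preference between square planar and tetrahedral, so four ligands adopt the sterically favoured tetrahedral geometry. → tetrahedral.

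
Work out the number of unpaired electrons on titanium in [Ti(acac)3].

1 unpaired electron

Each acetylacetonate is −1; balancing the 0 overall charge requires Ti(III).
Ti sits in group 4, so the d-electron count is 4 − 3 = 1.
Counting donor atoms: 3×acetylacetonate (bidentate) → 6 donors. Coordination number = 6.
In an octahedral field the d¹ configuration is t₂g¹e_g⁰ (only one arrangement possible), giving 1 unpaired electron.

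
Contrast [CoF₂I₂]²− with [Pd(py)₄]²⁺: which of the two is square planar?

For [CoF₂I₂]²−: Each fluoride is −1; each iodide is −1; balancing the −2 overall charge requires Co(II). Co sits in group 9, so the d-electron count is 9 − 2 = 7. For a high-spin 3d d⁷ ion with weak-field ligands the small Δₜ gives little square-planar CFSE advantage, so four ligands adopt the sterically favoured tetrahedral geometry. → tetrahedral.
For [Pd(py)₄]²⁺: Pyridine is neutral; balancing the +2 overall charge requires Pd(II). Palladium is a group-10 element; Pd(II) is therefore d⁸. A 4d d⁸ ion has a large crystal-field splitting; square planar leaves the high-energy d_{x²−y²} orbital empty and maximises CFSE. → square planar.

[Pd(py)₄]²⁺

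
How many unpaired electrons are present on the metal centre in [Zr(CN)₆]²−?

Summing ligand charges against the −2 overall charge gives an oxidation state of +4 for zirconium.
Zr sits in group 4, so the d-electron count is 4 − 4 = 0.
In an octahedral field the d⁰ configuration is t₂g⁰e_g⁰, giving 0 unpaired electrons.

0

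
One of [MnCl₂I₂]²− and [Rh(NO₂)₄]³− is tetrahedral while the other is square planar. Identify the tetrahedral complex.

For [MnCl₂I₂]²−: Summing ligand charges against the −2 overall charge gives an oxidation state of +2 for manganese. Group 7 minus oxidation state 2 gives a d⁵ configuration. A high-spin d⁵ ion has zero CFSE in either geometry, so four ligands adopt the sterically favoured tetrahedral geometry. → tetrahedral.
For [Rh(NO₂)₄]³−: Summing ligand charges against the −3 overall charge gives an oxidation state of +1 for rhodium. Rhodium is a group-9 element; Rh(I) is therefore d⁸. A 4d d⁸ ion has a large crystal-field splitting; square planar leaves the high-energy d_{x²−y²} orbital empty and maximises CFSE. → square planar.

[MnCl₂I₂]²−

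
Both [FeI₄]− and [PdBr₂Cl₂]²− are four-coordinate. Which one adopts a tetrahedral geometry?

For [FeI₄]−: Ligand charges: each iodide is −1. With an overall charge of −1 the iron centre must be in the +3 oxidation state. Iron is a group-8 element; Fe(III) is therefore d⁵. A high-spin d⁵ ion has zero CFSE in either geometry, so four ligands adopt the sterically favoured tetrahedral geometry. → tetrahedral.
For [PdBr₂Cl₂]²−: Summing ligand charges against the −2 overall charge gives an oxidation state of +2 for palladium. Group 10 minus oxidation state 2 gives a d⁸ configuration. A 4d d⁸ ion has a large crystal-field splitting; square planar leaves the high-energy d_{x²−y²} orbital empty and maximises CFSE. → square planar.

[FeI₄]−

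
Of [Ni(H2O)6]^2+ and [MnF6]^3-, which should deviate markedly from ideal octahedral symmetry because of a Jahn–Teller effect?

[MnF6]^3-

[Ni(H2O)6]^2+: Summing ligand charges against the +2 overall charge gives an oxidation state of +2 for nickel. Nickel is a group-10 element; Ni(II) is therefore d⁸. The d⁸ configuration leaves the e_g set evenly filled (or empty) — no strong Jahn–Teller driving force.
[MnF6]^3-: Each fluoride is −1; balancing the −3 overall charge requires Mn(III). Manganese is a group-7 element; Mn(III) is therefore d⁴. Fluoride is a weak-field ligand for a first-row metal, so the complex is high-spin. The t₂g³e_g¹ (high-spin) configuration has an unevenly filled e_g set; the Jahn–Teller theorem predicts a tetragonal distortion (typically axial elongation) to lift the degeneracy.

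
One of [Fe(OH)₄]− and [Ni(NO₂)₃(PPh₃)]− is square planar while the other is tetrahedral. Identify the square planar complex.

For [Fe(OH)₄]−: Each hydroxide is −1; balancing the −1 overall charge requires Fe(III). Group 8 minus oxidation state 3 gives a d⁵ configuration. A high-spin d⁵ ion has zero CFSE in either geometry, so four ligands adopt the sterically favoured tetrahedral geometry. → tetrahedral.
For [Ni(NO₂)₃(PPh₃)]−: Ligand charges: each nitro (N-bound nitrite) is −1; triphenylphosphine is neutral. With an overall charge of −1 the nickel centre must be in the +2 oxidation state. Nickel is a group-10 element; Ni(II) is therefore d⁸. Nitro (N-bound nitrite) and triphenylphosphine are strong-field ligands (high in the spectrochemical series). A 3d d⁸ ion with strong-field ligands gains enough CFSE to favour square planar over tetrahedral. → square planar.

[Ni(NO₂)₃(PPh₃)]−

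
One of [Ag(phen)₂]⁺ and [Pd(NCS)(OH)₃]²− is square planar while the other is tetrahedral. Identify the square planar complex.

For [Ag(phen)₂]⁺: 1,10-phenanthroline is neutral; balancing the +1 overall charge requires Ag(I). Silver is a group-11 element; Ag(I) is therefore d¹⁰. A d¹⁰ ion has no crystal-field stabilisation preference between square planar and tetrahedral, so four ligands adopt the sterically favoured tetrahedral geometry. → tetrahedral.
For [Pd(NCS)(OH)₃]²−: Ligand charges: each isothiocyanate is −1; each hydroxide is −1. With an overall charge of −2 the palladium centre must be in the +2 oxidation state. Pd sits in group 10, so the d-electron count is 10 − 2 = 8. A 4d d⁸ ion has a large crystal-field splitting; square planar leaves the high-energy d_{x²−y²} orbital empty and maximises CFSE. → square planar.

[Pd(NCS)(OH)₃]²−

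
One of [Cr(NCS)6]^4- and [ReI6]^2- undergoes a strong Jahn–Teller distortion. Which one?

[Cr(NCS)6]^4-

[Cr(NCS)6]^4-: Summing ligand charges against the −4 overall charge gives an oxidation state of +2 for chromium. Cr sits in group 6, so the d-electron count is 6 − 2 = 4. Isothiocyanate is a weak-field ligand for a first-row metal, so the complex is high-spin. The t₂g³e_g¹ (high-spin) configuration has an unevenly filled e_g set; the Jahn–Teller theorem predicts a tetragonal distortion (typically axial elongation) to lift the degeneracy.
[ReI6]^2-: Ligand charges: each iodide is −1. With an overall charge of −2 the rhenium centre must be in the +4 oxidation state. Group 7 minus oxidation state 4 gives a d³ configuration. The d³ configuration leaves the e_g set evenly filled (or empty) — no strong Jahn–Teller driving force.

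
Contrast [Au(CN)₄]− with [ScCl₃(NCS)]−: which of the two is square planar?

[Au(CN)₄]−

For [Au(CN)₄]−: Ligand charges: each cyanide is −1. With an overall charge of −1 the gold centre must be in the +3 oxidation state. Au sits in group 11, so the d-electron count is 11 − 3 = 8. A 5d d⁸ ion has a large crystal-field splitting; square planar leaves the high-energy d_{x²−y²} orbital empty and maximises CFSE. → square planar.
For [ScCl₃(NCS)]−: Each chloride is −1; each isothiocyanate is −1; balancing the −1 overall charge requires Sc(III). Group 3 minus oxidation state 3 gives a d⁰ configuration. A d⁰ ion has no crystal-field stabilisation preference between square planar and tetrahedral, so four ligands adopt the sterically favoured tetrahedral geometry. → tetrahedral.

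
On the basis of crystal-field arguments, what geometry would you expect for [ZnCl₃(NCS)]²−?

Each chloride is −1; each isothiocyanate is −1; balancing the −2 overall charge requires Zn(II).
Group 12 minus oxidation state 2 gives a d¹⁰ configuration.
Coordination number: 4.
A d¹⁰ ion has no crystal-field stabilisation preference between square planar and tetrahedral, so four ligands adopt the sterically favoured tetrahedral geometry.

tetrahedral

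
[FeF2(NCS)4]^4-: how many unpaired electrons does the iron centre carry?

4 unpaired electrons

Ligand charges: each fluoride is −1; each isothiocyanate is −1. With an overall charge of −4 the iron centre must be in the +2 oxidation state.
Iron is a group-8 element; Fe(II) is therefore d⁶.
The spin state decides the count: Fluoride and isothiocyanate are weak-field ligands for a first-row metal, so the complex is high-spin.
An octahedral high-spin d⁶ ion is t₂g⁴e_g², giving 4 unpaired electrons.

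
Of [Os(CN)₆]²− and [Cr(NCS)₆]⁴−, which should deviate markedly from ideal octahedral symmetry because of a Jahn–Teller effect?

[Cr(NCS)₆]⁴−

[Os(CN)₆]²−: Each cyanide is −1; balancing the −2 overall charge requires Os(IV). Osmium is a group-8 element; Os(IV) is therefore d⁴. A 5d ion has a large Δₒ and is invariably low-spin. The d⁴ configuration leaves the e_g set evenly filled (or empty) — no strong Jahn–Teller driving force.
[Cr(NCS)₆]⁴−: Ligand charges: each isothiocyanate is −1. With an overall charge of −4 the chromium centre must be in the +2 oxidation state. Cr sits in group 6, so the d-electron count is 6 − 2 = 4. Isothiocyanate is a weak-field ligand for a first-row metal, so the complex is high-spin. The t₂g³e_g¹ (high-spin) configuration has an unevenly filled e_g set; the Jahn–Teller theorem predicts a tetragonal distortion (typically axial elongation) to lift the degeneracy.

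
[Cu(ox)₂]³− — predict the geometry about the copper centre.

Ligand charges: each oxalate is −2. With an overall charge of −3 the copper centre must be in the +1 oxidation state.
Group 11 minus oxidation state 1 gives a d¹⁰ configuration.
Counting donor atoms: 2×oxalate (bidentate) → 4 donors. Coordination number = 4.
A d¹⁰ ion has no crystal-field stabilisation preference between square planar and tetrahedral, so four ligands adopt the sterically favoured tetrahedral geometry.

tetrahedral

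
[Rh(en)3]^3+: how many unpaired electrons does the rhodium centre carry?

Ethylenediamine is neutral; balancing the +3 overall charge requires Rh(III).
Group 9 minus oxidation state 3 gives a d⁶ configuration.
Counting donor atoms: 3×ethylenediamine (bidentate) → 6 donors. Coordination number = 6.
The spin state decides the count: a 4d ion has a large Δₒ and is invariably low-spin.
An octahedral low-spin d⁶ ion is t₂g⁶e_g⁰, giving 0 unpaired electrons.

0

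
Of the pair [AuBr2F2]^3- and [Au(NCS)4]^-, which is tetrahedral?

[AuBr2F2]^3-

For [AuBr2F2]^3-: Each bromide is −1; each fluoride is −1; balancing the −3 overall charge requires Au(I). Gold is a group-11 element; Au(I) is therefore d¹⁰. A d¹⁰ ion has no crystal-field stabilisation preference between square planar and tetrahedral, so four ligands adopt the sterically favoured tetrahedral geometry. → tetrahedral.
For [Au(NCS)4]^-: Each isothiocyanate is −1; balancing the −1 overall charge requires Au(III). Gold is a group-11 element; Au(III) is therefore d⁸. A 5d d⁸ ion has a large crystal-field splitting; square planar leaves the high-energy d_{x²−y²} orbital empty and maximises CFSE. → square planar.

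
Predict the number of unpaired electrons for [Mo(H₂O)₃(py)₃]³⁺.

3

Summing ligand charges against the +3 overall charge gives an oxidation state of +3 for molybdenum.
Group 6 minus oxidation state 3 gives a d³ configuration.
In an octahedral field the d³ configuration is t₂g³e_g⁰ (only one arrangement possible), giving 3 unpaired electrons.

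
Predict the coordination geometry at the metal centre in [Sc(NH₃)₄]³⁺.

tetrahedral

Ligand charges: ammonia is neutral. With an overall charge of +3 the scandium centre must be in the +3 oxidation state.
Sc sits in group 3, so the d-electron count is 3 − 3 = 0.
Coordination number: 4.
A d⁰ ion has no crystal-field stabilisation preference between square planar and tetrahedral, so four ligands adopt the sterically favoured tetrahedral geometry.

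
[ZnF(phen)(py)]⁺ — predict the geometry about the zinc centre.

tetrahedral

Summing ligand charges against the +1 overall charge gives an oxidation state of +2 for zinc.
Zinc is a group-12 element; Zn(II) is therefore d¹⁰.
Counting donor atoms: 1×fluoride (monodentate) → 1 donor; 1×1,10-phenanthroline (bidentate) → 2 donors; 1×pyridine (monodentate) → 1 donor. Coordination number = 4.
A d¹⁰ ion has no crystal-field stabilisation preference between square planar and tetrahedral, so four ligands adopt the sterically favoured tetrahedral geometry.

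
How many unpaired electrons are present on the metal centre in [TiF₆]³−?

1 unpaired electron

Ligand charges: each fluoride is −1. With an overall charge of −3 the titanium centre must be in the +3 oxidation state.
Titanium is a group-4 element; Ti(III) is therefore d¹.
In an octahedral field the d¹ configuration is t₂g¹e_g⁰ (only one arrangement possible), giving 1 unpaired electron.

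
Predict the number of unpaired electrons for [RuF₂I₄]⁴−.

0 unpaired electrons

Summing ligand charges against the −4 overall charge gives an oxidation state of +2 for ruthenium.
Group 8 minus oxidation state 2 gives a d⁶ configuration.
The spin state decides the count: a 4d ion has a large Δₒ and is invariably low-spin.
An octahedral low-spin d⁶ ion is t₂g⁶e_g⁰, giving 0 unpaired electrons.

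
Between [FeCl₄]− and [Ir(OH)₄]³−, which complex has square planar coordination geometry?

For [FeCl₄]−: Ligand charges: each chloride is −1. With an overall charge of −1 the iron centre must be in the +3 oxidation state. Group 8 minus oxidation state 3 gives a d⁵ configuration. A high-spin d⁵ ion has zero CFSE in either geometry, so four ligands adopt the sterically favoured tetrahedral geometry. → tetrahedral.
For [Ir(OH)₄]³−: Each hydroxide is −1; balancing the −3 overall charge requires Ir(I). Iridium is a group-9 element; Ir(I) is therefore d⁸. A 5d d⁸ ion has a large crystal-field splitting; square planar leaves the high-energy d_{x²−y²} orbital empty and maximises CFSE. → square planar.

[Ir(OH)₄]³−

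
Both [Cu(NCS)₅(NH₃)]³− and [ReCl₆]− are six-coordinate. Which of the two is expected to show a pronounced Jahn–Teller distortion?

[Cu(NCS)₅(NH₃)]³−: Summing ligand charges against the −3 overall charge gives an oxidation state of +2 for copper. Group 11 minus oxidation state 2 gives a d⁹ configuration. The t₂g⁶e_g³ configuration has an unevenly filled e_g set; the Jahn–Teller theorem predicts a tetragonal distortion (typically axial elongation) to lift the degeneracy.
[ReCl₆]−: Ligand charges: each chloride is −1. With an overall charge of −1 the rhenium centre must be in the +5 oxidation state. Group 7 minus oxidation state 5 gives a d² configuration. The d² configuration leaves the e_g set evenly filled (or empty) — no strong Jahn–Teller driving force.

[Cu(NCS)₅(NH₃)]³−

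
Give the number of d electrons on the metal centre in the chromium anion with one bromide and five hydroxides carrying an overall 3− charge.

d³

Summing ligand charges against the −3 overall charge gives an oxidation state of +3 for chromium.
Group 6 minus oxidation state 3 gives a d³ configuration.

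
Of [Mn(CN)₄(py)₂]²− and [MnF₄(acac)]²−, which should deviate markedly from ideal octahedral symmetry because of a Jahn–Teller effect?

[Mn(CN)₄(py)₂]²−: Summing ligand charges against the −2 overall charge gives an oxidation state of +2 for manganese. Group 7 minus oxidation state 2 gives a d⁵ configuration. Cyanide is a strong-field ligand (high in the spectrochemical series) for a first-row metal, so the complex is low-spin. The d⁵ configuration leaves the e_g set evenly filled (or empty) — no strong Jahn–Teller driving force.
[MnF₄(acac)]²−: Each fluoride is −1; each acetylacetonate is −1; balancing the −2 overall charge requires Mn(III). Manganese is a group-7 element; Mn(III) is therefore d⁴. Acetylacetonate and fluoride are weak-field ligands for a first-row metal, so the complex is high-spin. The t₂g³e_g¹ (high-spin) configuration has an unevenly filled e_g set; the Jahn–Teller theorem predicts a tetragonal distortion (typically axial elongation) to lift the degeneracy.

[MnF₄(acac)]²−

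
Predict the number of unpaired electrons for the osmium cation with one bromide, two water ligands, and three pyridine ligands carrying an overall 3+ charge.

Summing ligand charges against the +3 overall charge gives an oxidation state of +4 for osmium.
Osmium is a group-8 element; Os(IV) is therefore d⁴.
The spin state decides the count: a 5d ion has a large Δₒ and is invariably low-spin.
An octahedral low-spin d⁴ ion is t₂g⁴e_g⁰, giving 2 unpaired electrons.

2 unpaired electrons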